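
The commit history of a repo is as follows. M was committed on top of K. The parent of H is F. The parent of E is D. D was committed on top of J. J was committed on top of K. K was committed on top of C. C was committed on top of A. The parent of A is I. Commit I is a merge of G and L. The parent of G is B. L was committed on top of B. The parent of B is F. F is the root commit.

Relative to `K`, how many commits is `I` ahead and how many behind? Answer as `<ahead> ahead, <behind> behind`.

0 ahead, 3 behind

Reachable from I: {B, F, G, I, L}.
Reachable from K: {A, B, C, F, G, I, K, L}.
Only in I's history (ahead): {} — 0.
Only in K's history (behind): {A, C, K} — 3.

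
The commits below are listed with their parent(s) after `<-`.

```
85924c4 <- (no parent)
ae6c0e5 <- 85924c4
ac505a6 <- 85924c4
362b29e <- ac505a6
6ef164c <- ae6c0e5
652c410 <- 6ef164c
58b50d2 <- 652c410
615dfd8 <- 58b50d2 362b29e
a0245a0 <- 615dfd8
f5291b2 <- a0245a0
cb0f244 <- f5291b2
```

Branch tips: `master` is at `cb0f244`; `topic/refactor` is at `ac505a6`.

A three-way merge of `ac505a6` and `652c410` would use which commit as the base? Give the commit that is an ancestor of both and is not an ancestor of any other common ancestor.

Ancestors of ac505a6: {85924c4, ac505a6}.
Ancestors of 652c410: {652c410, 6ef164c, 85924c4, ae6c0e5}.
Common ancestors: {85924c4}.
The only common ancestor is 85924c4, so it is the merge base.

85924c4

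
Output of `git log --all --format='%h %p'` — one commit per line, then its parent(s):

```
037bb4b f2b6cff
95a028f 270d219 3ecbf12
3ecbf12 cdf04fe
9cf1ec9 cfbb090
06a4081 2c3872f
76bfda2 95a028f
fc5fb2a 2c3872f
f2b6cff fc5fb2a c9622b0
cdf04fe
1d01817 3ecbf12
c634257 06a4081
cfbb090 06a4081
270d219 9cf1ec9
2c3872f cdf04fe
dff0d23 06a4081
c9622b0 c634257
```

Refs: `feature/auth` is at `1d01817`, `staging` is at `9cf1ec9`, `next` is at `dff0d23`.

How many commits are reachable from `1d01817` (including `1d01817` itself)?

3

Walking parent pointers from 1d01817: reachable set = {1d01817, 3ecbf12, cdf04fe}.
That is 3 commits.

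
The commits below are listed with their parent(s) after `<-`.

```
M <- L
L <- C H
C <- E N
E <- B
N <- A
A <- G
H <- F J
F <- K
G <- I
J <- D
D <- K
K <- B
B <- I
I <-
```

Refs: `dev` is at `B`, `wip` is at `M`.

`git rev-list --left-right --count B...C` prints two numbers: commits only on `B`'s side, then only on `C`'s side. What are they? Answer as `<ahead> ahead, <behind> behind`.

0 ahead, 5 behind

Reachable from B: {B, I}.
Reachable from C: {A, B, C, E, G, I, N}.
Only in B's history (ahead): {} — 0.
Only in C's history (behind): {A, C, E, G, N} — 5.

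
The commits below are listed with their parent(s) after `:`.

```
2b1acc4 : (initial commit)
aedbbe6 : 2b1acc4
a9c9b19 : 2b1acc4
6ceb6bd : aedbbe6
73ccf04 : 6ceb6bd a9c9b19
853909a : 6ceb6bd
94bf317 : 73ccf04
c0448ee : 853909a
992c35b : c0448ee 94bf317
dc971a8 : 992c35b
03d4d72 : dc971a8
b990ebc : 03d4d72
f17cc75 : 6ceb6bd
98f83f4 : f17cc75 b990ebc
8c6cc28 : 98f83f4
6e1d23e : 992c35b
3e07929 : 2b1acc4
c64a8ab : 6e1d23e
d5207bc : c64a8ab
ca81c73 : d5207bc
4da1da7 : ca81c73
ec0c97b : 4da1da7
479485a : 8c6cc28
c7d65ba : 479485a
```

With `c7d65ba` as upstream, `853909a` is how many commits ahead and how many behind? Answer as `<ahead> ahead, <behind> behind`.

Reachable from 853909a: {2b1acc4, 6ceb6bd, 853909a, aedbbe6}.
Reachable from c7d65ba: {03d4d72, 2b1acc4, 479485a, 6ceb6bd, 73ccf04, 853909a, 8c6cc28, 94bf317, 98f83f4, 992c35b, a9c9b19, aedbbe6, b990ebc, c0448ee, c7d65ba, dc971a8, f17cc75}.
Only in 853909a's history (ahead): {} — 0.
Only in c7d65ba's history (behind): {03d4d72, 479485a, 73ccf04, 8c6cc28, 94bf317, 98f83f4, 992c35b, a9c9b19, b990ebc, c0448ee, c7d65ba, dc971a8, f17cc75} — 13.

0 ahead, 13 behind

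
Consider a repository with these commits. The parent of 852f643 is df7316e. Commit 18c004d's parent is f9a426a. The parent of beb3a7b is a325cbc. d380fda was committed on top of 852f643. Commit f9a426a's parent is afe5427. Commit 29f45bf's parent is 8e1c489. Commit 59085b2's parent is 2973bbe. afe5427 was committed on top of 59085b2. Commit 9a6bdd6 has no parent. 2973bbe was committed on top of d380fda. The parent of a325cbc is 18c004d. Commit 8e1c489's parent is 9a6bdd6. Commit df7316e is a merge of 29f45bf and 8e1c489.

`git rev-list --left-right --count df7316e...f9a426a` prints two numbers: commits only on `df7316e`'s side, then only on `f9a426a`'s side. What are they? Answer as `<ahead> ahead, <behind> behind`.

0 ahead, 6 behind

Reachable from df7316e: {29f45bf, 8e1c489, 9a6bdd6, df7316e}.
Reachable from f9a426a: {2973bbe, 29f45bf, 59085b2, 852f643, 8e1c489, 9a6bdd6, afe5427, d380fda, df7316e, f9a426a}.
Only in df7316e's history (ahead): {} — 0.
Only in f9a426a's history (behind): {2973bbe, 59085b2, 852f643, afe5427, d380fda, f9a426a} — 6.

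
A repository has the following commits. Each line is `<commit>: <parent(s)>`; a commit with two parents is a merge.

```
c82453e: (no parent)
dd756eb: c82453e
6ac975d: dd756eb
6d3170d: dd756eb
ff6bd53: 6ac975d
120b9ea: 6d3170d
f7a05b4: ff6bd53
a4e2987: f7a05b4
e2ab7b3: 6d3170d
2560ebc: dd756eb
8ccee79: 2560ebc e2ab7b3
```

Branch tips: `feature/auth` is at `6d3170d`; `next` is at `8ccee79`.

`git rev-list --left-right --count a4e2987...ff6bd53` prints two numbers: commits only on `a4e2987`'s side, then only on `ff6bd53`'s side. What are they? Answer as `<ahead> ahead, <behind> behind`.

Reachable from a4e2987: {6ac975d, a4e2987, c82453e, dd756eb, f7a05b4, ff6bd53}.
Reachable from ff6bd53: {6ac975d, c82453e, dd756eb, ff6bd53}.
Only in a4e2987's history (ahead): {a4e2987, f7a05b4} — 2.
Only in ff6bd53's history (behind): {} — 0.

2 ahead, 0 behind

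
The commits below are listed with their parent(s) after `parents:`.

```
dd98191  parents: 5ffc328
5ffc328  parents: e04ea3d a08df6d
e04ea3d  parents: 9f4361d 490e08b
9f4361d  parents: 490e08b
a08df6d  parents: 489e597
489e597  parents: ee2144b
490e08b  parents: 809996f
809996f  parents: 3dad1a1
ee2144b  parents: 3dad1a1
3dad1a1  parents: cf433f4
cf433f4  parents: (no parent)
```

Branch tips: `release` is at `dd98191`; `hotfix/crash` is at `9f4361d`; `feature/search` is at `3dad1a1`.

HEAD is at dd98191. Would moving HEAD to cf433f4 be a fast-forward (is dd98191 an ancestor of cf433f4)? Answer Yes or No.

A fast-forward from dd98191 to cf433f4 is possible iff dd98191 is an ancestor of cf433f4.
Ancestors of cf433f4: {cf433f4}.
dd98191 is not among them, so fast-forward is not possible.

No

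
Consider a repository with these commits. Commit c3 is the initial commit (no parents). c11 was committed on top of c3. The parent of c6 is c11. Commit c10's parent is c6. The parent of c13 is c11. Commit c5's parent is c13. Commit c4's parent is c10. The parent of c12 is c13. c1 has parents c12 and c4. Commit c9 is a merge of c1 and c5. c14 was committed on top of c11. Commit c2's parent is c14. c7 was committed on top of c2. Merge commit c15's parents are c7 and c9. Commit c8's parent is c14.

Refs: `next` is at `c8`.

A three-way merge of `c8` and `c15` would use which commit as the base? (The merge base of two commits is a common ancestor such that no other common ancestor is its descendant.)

c14

Ancestors of c8: {c11, c14, c3, c8}.
Ancestors of c15: {c1, c10, c11, c12, c13, c14, c15, c2, c3, c4, c5, c6, c7, c9}.
Common ancestors: {c11, c14, c3}.
Among these, c14 is not an ancestor of any other common ancestor — it is the merge base.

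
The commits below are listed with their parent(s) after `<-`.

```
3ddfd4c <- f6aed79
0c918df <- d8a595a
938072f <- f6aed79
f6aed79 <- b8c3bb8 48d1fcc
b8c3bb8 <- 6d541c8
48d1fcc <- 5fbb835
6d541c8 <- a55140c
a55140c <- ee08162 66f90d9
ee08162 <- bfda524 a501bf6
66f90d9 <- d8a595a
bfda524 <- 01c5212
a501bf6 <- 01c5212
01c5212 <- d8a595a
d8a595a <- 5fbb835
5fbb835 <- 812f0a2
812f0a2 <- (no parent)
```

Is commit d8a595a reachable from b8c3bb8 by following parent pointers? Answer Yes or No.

Yes

Ancestors of b8c3bb8 (commits reachable by following parents): {01c5212, 5fbb835, 66f90d9, 6d541c8, 812f0a2, a501bf6, a55140c, b8c3bb8, bfda524, d8a595a, ee08162}.
d8a595a is in that set, so it is an ancestor of b8c3bb8.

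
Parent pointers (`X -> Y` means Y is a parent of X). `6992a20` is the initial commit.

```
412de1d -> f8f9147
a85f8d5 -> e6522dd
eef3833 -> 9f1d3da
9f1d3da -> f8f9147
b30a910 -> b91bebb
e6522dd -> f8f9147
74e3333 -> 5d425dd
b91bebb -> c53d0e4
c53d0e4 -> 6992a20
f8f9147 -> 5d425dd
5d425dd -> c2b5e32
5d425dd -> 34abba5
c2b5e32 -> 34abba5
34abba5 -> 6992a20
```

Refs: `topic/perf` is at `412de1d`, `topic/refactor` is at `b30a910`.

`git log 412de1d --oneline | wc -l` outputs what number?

6

Walking parent pointers from 412de1d: reachable set = {34abba5, 412de1d, 5d425dd, 6992a20, c2b5e32, f8f9147}.
That is 6 commits.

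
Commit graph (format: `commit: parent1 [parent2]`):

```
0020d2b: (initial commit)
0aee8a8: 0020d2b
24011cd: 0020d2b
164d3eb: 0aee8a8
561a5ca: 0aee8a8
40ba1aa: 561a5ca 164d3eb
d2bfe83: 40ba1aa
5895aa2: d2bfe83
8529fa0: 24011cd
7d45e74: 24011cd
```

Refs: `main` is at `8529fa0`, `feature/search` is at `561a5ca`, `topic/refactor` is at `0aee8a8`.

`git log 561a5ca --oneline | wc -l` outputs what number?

Walking parent pointers from 561a5ca: reachable set = {0020d2b, 0aee8a8, 561a5ca}.
That is 3 commits.

3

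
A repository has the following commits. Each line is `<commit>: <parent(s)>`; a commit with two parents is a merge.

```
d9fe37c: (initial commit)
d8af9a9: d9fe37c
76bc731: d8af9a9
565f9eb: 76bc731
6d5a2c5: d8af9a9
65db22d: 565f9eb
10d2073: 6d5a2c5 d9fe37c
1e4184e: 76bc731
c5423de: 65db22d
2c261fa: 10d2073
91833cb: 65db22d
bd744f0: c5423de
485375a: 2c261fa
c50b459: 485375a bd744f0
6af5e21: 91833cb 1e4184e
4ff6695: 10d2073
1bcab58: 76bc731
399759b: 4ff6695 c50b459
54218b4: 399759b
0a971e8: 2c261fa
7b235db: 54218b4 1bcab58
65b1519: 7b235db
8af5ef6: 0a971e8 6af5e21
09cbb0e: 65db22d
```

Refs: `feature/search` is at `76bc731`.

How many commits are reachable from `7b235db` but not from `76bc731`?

14

Reachable from 7b235db: {10d2073, 1bcab58, 2c261fa, 399759b, 485375a, 4ff6695, 54218b4, 565f9eb, 65db22d, 6d5a2c5, 76bc731, 7b235db, bd744f0, c50b459, c5423de, d8af9a9, d9fe37c}.
Reachable from 76bc731: {76bc731, d8af9a9, d9fe37c}.
In 7b235db's history but not 76bc731's: {10d2073, 1bcab58, 2c261fa, 399759b, 485375a, 4ff6695, 54218b4, 565f9eb, 65db22d, 6d5a2c5, 7b235db, bd744f0, c50b459, c5423de} — 14 commits.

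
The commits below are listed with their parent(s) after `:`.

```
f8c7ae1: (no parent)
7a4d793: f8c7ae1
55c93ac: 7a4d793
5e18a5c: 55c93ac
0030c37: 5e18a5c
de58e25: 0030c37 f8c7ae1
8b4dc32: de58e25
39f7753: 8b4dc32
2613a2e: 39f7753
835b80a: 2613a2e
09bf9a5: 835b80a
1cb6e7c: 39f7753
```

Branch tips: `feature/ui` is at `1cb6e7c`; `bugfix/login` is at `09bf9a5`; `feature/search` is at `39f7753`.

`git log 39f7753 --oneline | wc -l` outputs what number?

8

Walking parent pointers from 39f7753: reachable set = {0030c37, 39f7753, 55c93ac, 5e18a5c, 7a4d793, 8b4dc32, de58e25, f8c7ae1}.
That is 8 commits.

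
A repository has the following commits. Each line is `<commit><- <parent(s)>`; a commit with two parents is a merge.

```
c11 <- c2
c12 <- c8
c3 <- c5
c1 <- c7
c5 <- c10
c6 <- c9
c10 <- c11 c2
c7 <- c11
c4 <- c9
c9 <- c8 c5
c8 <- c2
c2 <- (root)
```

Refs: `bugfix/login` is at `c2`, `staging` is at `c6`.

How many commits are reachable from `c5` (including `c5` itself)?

4

Walking parent pointers from c5: reachable set = {c10, c11, c2, c5}.
That is 4 commits.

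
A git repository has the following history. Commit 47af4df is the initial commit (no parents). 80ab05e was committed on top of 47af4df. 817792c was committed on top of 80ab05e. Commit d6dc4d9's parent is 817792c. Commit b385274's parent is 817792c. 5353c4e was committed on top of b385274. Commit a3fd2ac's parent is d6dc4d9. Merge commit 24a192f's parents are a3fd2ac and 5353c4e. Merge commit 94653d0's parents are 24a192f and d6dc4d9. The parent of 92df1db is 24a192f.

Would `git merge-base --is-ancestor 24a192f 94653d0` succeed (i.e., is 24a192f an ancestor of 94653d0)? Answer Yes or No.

Yes

Ancestors of 94653d0 (commits reachable by following parents): {24a192f, 47af4df, 5353c4e, 80ab05e, 817792c, 94653d0, a3fd2ac, b385274, d6dc4d9}.
24a192f is in that set, so it is an ancestor of 94653d0.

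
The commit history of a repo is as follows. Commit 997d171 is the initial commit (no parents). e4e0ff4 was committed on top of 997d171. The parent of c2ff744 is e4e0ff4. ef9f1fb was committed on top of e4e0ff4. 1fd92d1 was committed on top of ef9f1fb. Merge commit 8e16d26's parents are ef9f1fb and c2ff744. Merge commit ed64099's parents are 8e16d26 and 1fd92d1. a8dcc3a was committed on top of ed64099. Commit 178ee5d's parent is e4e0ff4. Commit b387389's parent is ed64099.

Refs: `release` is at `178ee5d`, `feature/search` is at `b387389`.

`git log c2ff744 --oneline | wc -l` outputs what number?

Walking parent pointers from c2ff744: reachable set = {997d171, c2ff744, e4e0ff4}.
That is 3 commits.

3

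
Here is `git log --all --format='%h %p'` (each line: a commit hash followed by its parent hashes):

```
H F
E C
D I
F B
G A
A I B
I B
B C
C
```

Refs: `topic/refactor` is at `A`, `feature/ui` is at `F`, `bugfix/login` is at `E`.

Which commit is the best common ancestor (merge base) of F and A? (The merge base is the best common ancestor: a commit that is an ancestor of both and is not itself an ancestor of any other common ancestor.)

Ancestors of F: {B, C, F}.
Ancestors of A: {A, B, C, I}.
Common ancestors: {B, C}.
Among these, B is not an ancestor of any other common ancestor — it is the merge base.

B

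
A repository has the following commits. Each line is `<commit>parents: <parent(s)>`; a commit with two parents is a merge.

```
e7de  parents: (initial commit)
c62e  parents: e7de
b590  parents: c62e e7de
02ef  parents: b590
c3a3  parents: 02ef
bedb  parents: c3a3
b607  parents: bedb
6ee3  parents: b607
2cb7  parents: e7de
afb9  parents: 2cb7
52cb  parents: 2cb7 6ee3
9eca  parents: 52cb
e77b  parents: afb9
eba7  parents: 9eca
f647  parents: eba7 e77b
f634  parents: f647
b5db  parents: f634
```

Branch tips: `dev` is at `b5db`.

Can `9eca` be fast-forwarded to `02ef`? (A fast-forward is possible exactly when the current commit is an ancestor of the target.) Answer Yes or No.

No

A fast-forward from 9eca to 02ef is possible iff 9eca is an ancestor of 02ef.
Ancestors of 02ef: {02ef, b590, c62e, e7de}.
9eca is not among them, so fast-forward is not possible.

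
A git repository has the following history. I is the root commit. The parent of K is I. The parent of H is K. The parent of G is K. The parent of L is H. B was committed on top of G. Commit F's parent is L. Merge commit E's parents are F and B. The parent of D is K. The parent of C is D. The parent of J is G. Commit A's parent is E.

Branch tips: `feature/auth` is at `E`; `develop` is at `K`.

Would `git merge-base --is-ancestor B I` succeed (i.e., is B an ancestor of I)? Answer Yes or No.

Ancestors of I: {I}.
B is not in that set, so it is not an ancestor of I.

No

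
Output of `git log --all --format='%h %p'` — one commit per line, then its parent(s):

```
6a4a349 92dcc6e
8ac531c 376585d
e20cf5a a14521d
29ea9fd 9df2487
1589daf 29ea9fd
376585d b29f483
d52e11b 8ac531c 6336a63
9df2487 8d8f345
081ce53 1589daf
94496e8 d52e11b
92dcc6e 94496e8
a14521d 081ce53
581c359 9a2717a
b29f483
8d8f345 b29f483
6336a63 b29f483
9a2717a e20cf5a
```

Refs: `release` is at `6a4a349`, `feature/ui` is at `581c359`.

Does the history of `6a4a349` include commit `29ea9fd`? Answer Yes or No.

Ancestors of 6a4a349: {376585d, 6336a63, 6a4a349, 8ac531c, 92dcc6e, 94496e8, b29f483, d52e11b}.
29ea9fd is not in that set, so it is not an ancestor of 6a4a349.

No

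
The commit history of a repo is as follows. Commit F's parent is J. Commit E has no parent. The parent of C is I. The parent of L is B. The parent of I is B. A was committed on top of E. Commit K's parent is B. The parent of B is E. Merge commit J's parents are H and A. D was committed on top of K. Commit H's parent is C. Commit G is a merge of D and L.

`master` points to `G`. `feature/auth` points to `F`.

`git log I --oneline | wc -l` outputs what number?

3

Walking parent pointers from I: reachable set = {B, E, I}.
That is 3 commits.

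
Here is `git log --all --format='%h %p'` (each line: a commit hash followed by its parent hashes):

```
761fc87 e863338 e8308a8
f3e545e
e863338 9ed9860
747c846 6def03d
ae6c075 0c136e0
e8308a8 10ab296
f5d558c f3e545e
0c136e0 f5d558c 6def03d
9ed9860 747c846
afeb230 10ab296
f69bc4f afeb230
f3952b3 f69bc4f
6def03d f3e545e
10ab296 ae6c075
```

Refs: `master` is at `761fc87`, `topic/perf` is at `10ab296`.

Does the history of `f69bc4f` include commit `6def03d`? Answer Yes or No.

Yes

Ancestors of f69bc4f (commits reachable by following parents): {0c136e0, 10ab296, 6def03d, ae6c075, afeb230, f3e545e, f5d558c, f69bc4f}.
6def03d is in that set, so it is an ancestor of f69bc4f.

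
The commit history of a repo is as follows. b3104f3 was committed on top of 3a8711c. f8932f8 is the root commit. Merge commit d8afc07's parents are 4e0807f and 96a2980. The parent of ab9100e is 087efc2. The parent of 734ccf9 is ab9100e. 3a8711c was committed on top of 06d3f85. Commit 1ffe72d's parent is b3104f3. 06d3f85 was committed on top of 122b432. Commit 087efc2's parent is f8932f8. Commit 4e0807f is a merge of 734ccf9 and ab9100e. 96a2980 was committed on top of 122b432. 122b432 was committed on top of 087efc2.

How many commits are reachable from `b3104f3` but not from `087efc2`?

4

Reachable from b3104f3: {06d3f85, 087efc2, 122b432, 3a8711c, b3104f3, f8932f8}.
Reachable from 087efc2: {087efc2, f8932f8}.
In b3104f3's history but not 087efc2's: {06d3f85, 122b432, 3a8711c, b3104f3} — 4 commits.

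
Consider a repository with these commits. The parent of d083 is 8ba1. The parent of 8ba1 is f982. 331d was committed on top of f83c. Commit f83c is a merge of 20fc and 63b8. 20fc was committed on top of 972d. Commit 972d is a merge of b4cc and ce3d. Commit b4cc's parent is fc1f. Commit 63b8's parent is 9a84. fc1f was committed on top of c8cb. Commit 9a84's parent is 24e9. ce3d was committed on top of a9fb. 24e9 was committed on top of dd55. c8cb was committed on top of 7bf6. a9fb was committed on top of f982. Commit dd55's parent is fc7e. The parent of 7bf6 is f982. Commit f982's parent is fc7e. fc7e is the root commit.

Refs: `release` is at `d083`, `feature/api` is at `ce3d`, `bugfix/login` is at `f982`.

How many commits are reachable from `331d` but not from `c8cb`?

12

Reachable from 331d: {20fc, 24e9, 331d, 63b8, 7bf6, 972d, 9a84, a9fb, b4cc, c8cb, ce3d, dd55, f83c, f982, fc1f, fc7e}.
Reachable from c8cb: {7bf6, c8cb, f982, fc7e}.
In 331d's history but not c8cb's: {20fc, 24e9, 331d, 63b8, 972d, 9a84, a9fb, b4cc, ce3d, dd55, f83c, fc1f} — 12 commits.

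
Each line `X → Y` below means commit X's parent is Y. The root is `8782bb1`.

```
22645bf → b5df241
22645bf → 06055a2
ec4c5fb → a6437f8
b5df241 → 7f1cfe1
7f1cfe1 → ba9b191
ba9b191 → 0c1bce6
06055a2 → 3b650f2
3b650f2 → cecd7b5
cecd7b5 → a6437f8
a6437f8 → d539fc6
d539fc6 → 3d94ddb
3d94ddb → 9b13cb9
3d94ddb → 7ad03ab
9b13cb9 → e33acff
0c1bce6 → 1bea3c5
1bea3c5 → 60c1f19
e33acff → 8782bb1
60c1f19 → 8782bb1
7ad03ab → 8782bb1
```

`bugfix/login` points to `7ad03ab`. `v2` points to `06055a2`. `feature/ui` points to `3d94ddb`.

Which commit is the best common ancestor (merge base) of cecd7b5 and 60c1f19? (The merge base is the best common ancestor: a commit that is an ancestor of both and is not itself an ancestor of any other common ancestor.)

Ancestors of cecd7b5: {3d94ddb, 7ad03ab, 8782bb1, 9b13cb9, a6437f8, cecd7b5, d539fc6, e33acff}.
Ancestors of 60c1f19: {60c1f19, 8782bb1}.
Common ancestors: {8782bb1}.
The only common ancestor is 8782bb1, so it is the merge base.

8782bb1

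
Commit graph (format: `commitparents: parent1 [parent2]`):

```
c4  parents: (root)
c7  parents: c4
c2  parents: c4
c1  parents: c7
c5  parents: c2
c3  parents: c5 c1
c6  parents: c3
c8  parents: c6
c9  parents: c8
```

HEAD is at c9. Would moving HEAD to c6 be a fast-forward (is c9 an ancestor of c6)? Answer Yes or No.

No

A fast-forward from c9 to c6 is possible iff c9 is an ancestor of c6.
Ancestors of c6: {c1, c2, c3, c4, c5, c6, c7}.
c9 is not among them, so fast-forward is not possible.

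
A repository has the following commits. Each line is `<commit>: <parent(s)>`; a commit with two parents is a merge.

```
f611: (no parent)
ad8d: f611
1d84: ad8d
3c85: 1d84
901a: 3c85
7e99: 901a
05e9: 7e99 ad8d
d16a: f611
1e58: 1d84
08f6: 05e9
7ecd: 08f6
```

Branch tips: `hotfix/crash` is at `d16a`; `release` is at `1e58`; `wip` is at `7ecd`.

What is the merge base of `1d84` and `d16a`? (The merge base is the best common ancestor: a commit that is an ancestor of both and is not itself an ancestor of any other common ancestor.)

f611

Ancestors of 1d84: {1d84, ad8d, f611}.
Ancestors of d16a: {d16a, f611}.
Common ancestors: {f611}.
The only common ancestor is f611, so it is the merge base.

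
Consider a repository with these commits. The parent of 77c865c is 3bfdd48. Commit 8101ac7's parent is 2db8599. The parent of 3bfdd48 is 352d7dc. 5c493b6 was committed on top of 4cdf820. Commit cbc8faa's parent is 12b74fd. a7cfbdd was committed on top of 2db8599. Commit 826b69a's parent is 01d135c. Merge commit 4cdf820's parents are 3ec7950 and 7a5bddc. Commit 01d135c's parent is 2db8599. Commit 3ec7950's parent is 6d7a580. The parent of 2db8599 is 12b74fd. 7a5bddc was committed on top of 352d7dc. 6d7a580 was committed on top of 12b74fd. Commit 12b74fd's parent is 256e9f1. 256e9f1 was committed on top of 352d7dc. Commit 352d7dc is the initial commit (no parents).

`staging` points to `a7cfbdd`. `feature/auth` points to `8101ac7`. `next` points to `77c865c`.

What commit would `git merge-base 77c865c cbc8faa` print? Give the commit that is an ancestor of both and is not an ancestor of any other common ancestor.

352d7dc

Ancestors of 77c865c: {352d7dc, 3bfdd48, 77c865c}.
Ancestors of cbc8faa: {12b74fd, 256e9f1, 352d7dc, cbc8faa}.
Common ancestors: {352d7dc}.
The only common ancestor is 352d7dc, so it is the merge base.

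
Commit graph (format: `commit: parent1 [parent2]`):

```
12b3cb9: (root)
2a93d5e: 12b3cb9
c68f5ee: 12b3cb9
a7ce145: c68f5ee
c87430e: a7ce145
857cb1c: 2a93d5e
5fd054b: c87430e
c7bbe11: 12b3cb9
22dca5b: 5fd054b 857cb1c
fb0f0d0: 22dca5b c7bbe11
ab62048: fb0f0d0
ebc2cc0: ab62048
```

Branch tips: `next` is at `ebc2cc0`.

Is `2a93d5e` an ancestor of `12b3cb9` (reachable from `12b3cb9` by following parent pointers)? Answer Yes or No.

Ancestors of 12b3cb9: {12b3cb9}.
2a93d5e is not in that set, so it is not an ancestor of 12b3cb9.

No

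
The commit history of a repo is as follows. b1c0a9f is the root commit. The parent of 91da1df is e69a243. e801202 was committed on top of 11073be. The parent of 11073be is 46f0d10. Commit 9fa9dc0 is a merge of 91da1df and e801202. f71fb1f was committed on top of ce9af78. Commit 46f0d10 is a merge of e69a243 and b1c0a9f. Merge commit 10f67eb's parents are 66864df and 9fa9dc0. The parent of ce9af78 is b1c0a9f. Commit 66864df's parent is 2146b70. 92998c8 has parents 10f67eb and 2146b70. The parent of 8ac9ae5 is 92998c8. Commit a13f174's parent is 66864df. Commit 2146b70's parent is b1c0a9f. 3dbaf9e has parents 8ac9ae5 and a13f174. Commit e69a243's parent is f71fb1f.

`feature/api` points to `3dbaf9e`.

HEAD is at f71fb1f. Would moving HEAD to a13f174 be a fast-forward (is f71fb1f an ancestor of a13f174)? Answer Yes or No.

A fast-forward from f71fb1f to a13f174 is possible iff f71fb1f is an ancestor of a13f174.
Ancestors of a13f174: {2146b70, 66864df, a13f174, b1c0a9f}.
f71fb1f is not among them, so fast-forward is not possible.

No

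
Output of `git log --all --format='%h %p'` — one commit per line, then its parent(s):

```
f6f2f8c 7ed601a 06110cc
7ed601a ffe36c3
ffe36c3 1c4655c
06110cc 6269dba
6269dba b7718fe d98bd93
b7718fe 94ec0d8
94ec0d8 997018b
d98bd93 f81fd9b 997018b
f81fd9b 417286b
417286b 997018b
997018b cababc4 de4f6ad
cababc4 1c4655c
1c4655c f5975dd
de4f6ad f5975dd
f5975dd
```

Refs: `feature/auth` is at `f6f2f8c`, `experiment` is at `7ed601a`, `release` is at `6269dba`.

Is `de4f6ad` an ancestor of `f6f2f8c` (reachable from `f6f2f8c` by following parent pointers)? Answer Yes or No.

Yes

Ancestors of f6f2f8c (commits reachable by following parents): {06110cc, 1c4655c, 417286b, 6269dba, 7ed601a, 94ec0d8, 997018b, b7718fe, cababc4, d98bd93, de4f6ad, f5975dd, f6f2f8c, f81fd9b, ffe36c3}.
de4f6ad is in that set, so it is an ancestor of f6f2f8c.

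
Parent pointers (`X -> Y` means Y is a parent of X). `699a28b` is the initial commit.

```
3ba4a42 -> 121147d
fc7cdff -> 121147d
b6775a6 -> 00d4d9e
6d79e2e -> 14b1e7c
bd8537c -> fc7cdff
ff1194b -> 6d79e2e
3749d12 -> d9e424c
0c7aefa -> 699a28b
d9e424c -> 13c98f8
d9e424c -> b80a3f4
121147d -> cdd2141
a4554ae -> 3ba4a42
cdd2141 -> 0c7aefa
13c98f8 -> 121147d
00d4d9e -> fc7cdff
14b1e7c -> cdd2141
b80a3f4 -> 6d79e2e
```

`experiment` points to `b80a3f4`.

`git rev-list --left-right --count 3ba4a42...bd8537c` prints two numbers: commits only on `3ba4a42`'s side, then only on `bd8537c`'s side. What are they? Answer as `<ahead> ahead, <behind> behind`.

Reachable from 3ba4a42: {0c7aefa, 121147d, 3ba4a42, 699a28b, cdd2141}.
Reachable from bd8537c: {0c7aefa, 121147d, 699a28b, bd8537c, cdd2141, fc7cdff}.
Only in 3ba4a42's history (ahead): {3ba4a42} — 1.
Only in bd8537c's history (behind): {bd8537c, fc7cdff} — 2.

1 ahead, 2 behind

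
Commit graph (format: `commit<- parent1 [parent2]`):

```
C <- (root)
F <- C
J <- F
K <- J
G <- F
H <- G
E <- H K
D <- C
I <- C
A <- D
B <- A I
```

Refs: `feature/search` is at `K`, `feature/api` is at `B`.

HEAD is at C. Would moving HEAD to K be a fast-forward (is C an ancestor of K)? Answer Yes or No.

Yes

A fast-forward from C to K is possible iff C is an ancestor of K.
Ancestors of K: {C, F, J, K}.
C is among them, so fast-forward is possible.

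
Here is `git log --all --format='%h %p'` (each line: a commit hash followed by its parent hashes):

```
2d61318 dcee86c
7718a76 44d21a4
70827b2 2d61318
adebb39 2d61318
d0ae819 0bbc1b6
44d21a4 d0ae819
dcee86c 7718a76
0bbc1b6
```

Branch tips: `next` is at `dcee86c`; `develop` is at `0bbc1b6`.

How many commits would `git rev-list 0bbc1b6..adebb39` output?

Reachable from adebb39: {0bbc1b6, 2d61318, 44d21a4, 7718a76, adebb39, d0ae819, dcee86c}.
Reachable from 0bbc1b6: {0bbc1b6}.
In adebb39's history but not 0bbc1b6's: {2d61318, 44d21a4, 7718a76, adebb39, d0ae819, dcee86c} — 6 commits.

6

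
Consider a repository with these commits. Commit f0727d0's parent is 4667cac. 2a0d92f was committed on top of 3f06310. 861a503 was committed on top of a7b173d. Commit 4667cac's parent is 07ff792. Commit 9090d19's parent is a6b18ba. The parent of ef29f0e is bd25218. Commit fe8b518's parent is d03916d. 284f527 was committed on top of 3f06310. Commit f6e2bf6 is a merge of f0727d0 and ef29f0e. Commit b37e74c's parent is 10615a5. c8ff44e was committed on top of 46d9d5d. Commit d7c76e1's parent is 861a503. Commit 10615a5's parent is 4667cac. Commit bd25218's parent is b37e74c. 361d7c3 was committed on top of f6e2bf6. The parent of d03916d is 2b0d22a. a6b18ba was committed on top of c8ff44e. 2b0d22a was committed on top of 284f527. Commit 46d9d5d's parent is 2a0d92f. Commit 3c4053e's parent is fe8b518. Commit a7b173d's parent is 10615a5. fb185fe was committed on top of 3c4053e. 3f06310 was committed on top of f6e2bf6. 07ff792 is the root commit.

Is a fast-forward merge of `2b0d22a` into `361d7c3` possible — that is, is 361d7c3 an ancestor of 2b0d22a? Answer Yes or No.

No

A fast-forward from 361d7c3 to 2b0d22a is possible iff 361d7c3 is an ancestor of 2b0d22a.
Ancestors of 2b0d22a: {07ff792, 10615a5, 284f527, 2b0d22a, 3f06310, 4667cac, b37e74c, bd25218, ef29f0e, f0727d0, f6e2bf6}.
361d7c3 is not among them, so fast-forward is not possible.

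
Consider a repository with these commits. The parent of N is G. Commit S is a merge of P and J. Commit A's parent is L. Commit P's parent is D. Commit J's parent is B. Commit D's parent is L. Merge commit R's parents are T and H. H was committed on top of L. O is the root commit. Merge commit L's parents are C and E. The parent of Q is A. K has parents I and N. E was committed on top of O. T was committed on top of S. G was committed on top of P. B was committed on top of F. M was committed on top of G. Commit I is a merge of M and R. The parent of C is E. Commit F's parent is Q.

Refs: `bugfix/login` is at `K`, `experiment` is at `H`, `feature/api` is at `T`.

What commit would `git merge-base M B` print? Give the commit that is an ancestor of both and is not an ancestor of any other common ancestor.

Ancestors of M: {C, D, E, G, L, M, O, P}.
Ancestors of B: {A, B, C, E, F, L, O, Q}.
Common ancestors: {C, E, L, O}.
Among these, L is not an ancestor of any other common ancestor — it is the merge base.

L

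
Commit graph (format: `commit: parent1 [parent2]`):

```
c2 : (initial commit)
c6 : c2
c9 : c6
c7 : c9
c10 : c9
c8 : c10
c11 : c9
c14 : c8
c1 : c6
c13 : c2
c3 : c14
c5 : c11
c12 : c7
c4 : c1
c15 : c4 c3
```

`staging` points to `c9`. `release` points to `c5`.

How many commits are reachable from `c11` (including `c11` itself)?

4

Walking parent pointers from c11: reachable set = {c11, c2, c6, c9}.
That is 4 commits.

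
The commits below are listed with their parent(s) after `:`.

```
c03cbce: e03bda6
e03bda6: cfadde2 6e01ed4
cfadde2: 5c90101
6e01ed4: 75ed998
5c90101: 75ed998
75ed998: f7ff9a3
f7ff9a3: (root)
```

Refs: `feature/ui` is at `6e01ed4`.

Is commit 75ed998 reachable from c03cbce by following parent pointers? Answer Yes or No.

Yes

Ancestors of c03cbce (commits reachable by following parents): {5c90101, 6e01ed4, 75ed998, c03cbce, cfadde2, e03bda6, f7ff9a3}.
75ed998 is in that set, so it is an ancestor of c03cbce.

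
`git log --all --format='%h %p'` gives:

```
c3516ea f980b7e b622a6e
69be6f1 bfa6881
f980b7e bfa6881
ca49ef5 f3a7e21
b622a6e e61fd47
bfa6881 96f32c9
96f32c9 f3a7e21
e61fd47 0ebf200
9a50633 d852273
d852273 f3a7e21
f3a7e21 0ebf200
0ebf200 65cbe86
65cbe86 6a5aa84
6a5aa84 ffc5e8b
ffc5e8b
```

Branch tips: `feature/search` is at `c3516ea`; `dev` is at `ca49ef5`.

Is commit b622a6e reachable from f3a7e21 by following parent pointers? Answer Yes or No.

Ancestors of f3a7e21: {0ebf200, 65cbe86, 6a5aa84, f3a7e21, ffc5e8b}.
b622a6e is not in that set, so it is not an ancestor of f3a7e21.

No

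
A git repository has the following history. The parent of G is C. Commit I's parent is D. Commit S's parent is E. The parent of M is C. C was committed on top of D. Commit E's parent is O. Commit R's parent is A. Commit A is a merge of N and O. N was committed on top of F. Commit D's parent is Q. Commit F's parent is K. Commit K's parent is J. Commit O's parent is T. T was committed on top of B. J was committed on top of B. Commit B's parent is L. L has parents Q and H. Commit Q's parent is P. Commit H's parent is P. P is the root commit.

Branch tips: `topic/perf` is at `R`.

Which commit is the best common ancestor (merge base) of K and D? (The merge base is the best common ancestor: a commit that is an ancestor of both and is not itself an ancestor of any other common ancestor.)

Q

Ancestors of K: {B, H, J, K, L, P, Q}.
Ancestors of D: {D, P, Q}.
Common ancestors: {P, Q}.
Among these, Q is not an ancestor of any other common ancestor — it is the merge base.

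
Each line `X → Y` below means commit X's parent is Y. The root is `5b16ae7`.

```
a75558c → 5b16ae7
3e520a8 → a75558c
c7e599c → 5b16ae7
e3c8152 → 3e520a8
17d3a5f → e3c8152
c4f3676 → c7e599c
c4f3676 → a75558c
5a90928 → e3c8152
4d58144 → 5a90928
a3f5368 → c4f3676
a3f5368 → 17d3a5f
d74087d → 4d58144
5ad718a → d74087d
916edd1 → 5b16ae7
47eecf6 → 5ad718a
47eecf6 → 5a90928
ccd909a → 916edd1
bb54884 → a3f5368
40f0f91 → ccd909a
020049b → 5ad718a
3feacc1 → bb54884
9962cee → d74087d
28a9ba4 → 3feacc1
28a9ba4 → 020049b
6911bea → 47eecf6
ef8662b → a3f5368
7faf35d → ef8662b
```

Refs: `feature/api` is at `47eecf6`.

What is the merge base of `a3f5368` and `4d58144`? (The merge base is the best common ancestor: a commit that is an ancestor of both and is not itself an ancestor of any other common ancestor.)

Ancestors of a3f5368: {17d3a5f, 3e520a8, 5b16ae7, a3f5368, a75558c, c4f3676, c7e599c, e3c8152}.
Ancestors of 4d58144: {3e520a8, 4d58144, 5a90928, 5b16ae7, a75558c, e3c8152}.
Common ancestors: {3e520a8, 5b16ae7, a75558c, e3c8152}.
Among these, e3c8152 is not an ancestor of any other common ancestor — it is the merge base.

e3c8152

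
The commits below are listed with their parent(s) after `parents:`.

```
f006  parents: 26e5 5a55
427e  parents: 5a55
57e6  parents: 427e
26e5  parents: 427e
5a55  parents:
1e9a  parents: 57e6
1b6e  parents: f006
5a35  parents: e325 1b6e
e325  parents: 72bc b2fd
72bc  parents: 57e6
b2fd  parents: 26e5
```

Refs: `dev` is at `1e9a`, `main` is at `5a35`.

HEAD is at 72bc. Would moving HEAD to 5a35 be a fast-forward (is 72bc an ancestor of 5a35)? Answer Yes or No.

A fast-forward from 72bc to 5a35 is possible iff 72bc is an ancestor of 5a35.
Ancestors of 5a35: {1b6e, 26e5, 427e, 57e6, 5a35, 5a55, 72bc, b2fd, e325, f006}.
72bc is among them, so fast-forward is possible.

Yes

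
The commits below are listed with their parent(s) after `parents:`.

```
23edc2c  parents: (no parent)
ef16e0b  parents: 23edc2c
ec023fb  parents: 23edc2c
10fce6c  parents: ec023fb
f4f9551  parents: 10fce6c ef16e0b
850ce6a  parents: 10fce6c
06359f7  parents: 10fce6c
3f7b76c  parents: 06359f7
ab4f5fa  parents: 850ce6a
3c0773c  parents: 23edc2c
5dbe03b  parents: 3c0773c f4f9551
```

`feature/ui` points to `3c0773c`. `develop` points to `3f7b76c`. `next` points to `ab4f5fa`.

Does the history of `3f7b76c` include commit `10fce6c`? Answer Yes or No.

Yes

Ancestors of 3f7b76c (commits reachable by following parents): {06359f7, 10fce6c, 23edc2c, 3f7b76c, ec023fb}.
10fce6c is in that set, so it is an ancestor of 3f7b76c.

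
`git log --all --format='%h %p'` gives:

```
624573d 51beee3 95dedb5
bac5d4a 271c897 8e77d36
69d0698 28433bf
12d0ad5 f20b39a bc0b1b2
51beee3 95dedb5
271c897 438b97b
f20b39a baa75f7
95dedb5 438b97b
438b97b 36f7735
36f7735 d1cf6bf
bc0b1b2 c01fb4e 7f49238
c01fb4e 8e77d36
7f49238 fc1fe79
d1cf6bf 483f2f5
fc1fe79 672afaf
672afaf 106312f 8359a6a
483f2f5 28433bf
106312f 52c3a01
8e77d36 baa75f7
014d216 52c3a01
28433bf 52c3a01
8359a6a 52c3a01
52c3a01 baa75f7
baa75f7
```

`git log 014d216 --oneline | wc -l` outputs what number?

3

Walking parent pointers from 014d216: reachable set = {014d216, 52c3a01, baa75f7}.
That is 3 commits.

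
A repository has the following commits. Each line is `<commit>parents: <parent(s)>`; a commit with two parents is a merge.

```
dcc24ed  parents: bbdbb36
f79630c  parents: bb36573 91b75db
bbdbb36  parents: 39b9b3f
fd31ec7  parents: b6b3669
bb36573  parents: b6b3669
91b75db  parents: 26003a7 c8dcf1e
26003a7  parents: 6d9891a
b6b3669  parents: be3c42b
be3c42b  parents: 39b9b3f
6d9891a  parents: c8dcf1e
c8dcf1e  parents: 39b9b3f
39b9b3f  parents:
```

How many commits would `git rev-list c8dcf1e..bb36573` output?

3

Reachable from bb36573: {39b9b3f, b6b3669, bb36573, be3c42b}.
Reachable from c8dcf1e: {39b9b3f, c8dcf1e}.
In bb36573's history but not c8dcf1e's: {b6b3669, bb36573, be3c42b} — 3 commits.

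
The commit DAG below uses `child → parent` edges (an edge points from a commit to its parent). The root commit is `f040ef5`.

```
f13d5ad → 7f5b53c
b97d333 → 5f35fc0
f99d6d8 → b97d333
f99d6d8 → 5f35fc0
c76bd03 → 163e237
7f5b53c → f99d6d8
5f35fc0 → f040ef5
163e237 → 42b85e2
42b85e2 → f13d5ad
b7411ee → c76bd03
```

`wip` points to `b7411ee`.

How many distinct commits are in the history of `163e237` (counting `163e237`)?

Walking parent pointers from 163e237: reachable set = {163e237, 42b85e2, 5f35fc0, 7f5b53c, b97d333, f040ef5, f13d5ad, f99d6d8}.
That is 8 commits.

8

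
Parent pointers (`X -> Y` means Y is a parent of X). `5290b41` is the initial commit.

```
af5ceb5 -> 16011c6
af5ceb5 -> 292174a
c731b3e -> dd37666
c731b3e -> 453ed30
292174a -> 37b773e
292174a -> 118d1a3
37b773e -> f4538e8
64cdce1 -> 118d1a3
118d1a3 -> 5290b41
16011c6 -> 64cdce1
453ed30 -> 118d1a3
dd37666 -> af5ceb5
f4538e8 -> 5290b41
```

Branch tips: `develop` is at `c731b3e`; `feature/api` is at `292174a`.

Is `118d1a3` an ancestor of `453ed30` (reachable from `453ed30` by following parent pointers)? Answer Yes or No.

Yes

Ancestors of 453ed30 (commits reachable by following parents): {118d1a3, 453ed30, 5290b41}.
118d1a3 is in that set, so it is an ancestor of 453ed30.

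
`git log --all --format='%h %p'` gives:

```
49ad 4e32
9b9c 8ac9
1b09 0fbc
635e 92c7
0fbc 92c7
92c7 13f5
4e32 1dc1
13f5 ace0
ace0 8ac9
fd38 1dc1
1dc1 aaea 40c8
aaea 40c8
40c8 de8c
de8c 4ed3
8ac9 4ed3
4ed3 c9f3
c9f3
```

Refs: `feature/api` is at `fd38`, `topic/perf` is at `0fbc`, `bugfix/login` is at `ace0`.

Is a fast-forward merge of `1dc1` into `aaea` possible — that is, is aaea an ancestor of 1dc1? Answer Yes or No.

Yes

A fast-forward from aaea to 1dc1 is possible iff aaea is an ancestor of 1dc1.
Ancestors of 1dc1: {1dc1, 40c8, 4ed3, aaea, c9f3, de8c}.
aaea is among them, so fast-forward is possible.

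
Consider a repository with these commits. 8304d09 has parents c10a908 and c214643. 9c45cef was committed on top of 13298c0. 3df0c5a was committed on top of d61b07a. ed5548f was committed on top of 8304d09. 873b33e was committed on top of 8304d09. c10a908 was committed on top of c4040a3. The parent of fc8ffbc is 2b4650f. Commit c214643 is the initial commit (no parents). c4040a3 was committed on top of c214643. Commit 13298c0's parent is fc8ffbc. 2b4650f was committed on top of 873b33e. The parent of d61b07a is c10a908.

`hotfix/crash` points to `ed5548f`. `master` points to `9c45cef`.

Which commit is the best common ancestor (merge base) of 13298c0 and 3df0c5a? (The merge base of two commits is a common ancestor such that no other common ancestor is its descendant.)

c10a908

Ancestors of 13298c0: {13298c0, 2b4650f, 8304d09, 873b33e, c10a908, c214643, c4040a3, fc8ffbc}.
Ancestors of 3df0c5a: {3df0c5a, c10a908, c214643, c4040a3, d61b07a}.
Common ancestors: {c10a908, c214643, c4040a3}.
Among these, c10a908 is not an ancestor of any other common ancestor — it is the merge base.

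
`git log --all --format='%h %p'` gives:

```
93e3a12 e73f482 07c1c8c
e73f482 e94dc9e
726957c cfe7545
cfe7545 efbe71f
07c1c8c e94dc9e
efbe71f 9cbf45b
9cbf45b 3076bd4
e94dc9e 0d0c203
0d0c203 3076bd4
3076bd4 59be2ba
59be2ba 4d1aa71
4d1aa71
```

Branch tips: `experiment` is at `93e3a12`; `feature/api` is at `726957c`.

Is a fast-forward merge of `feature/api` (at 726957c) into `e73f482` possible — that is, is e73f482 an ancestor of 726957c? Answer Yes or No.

A fast-forward from e73f482 to 726957c is possible iff e73f482 is an ancestor of 726957c.
Ancestors of 726957c: {3076bd4, 4d1aa71, 59be2ba, 726957c, 9cbf45b, cfe7545, efbe71f}.
e73f482 is not among them, so fast-forward is not possible.

No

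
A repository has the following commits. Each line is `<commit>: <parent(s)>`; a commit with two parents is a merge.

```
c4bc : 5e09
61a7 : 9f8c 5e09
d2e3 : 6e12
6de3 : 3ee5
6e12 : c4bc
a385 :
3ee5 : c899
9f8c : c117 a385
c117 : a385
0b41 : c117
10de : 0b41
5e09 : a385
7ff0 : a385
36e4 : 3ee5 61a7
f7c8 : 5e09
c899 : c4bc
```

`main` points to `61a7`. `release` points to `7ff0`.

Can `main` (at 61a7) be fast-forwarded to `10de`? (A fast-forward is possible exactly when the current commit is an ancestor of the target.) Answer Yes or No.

No

A fast-forward from 61a7 to 10de is possible iff 61a7 is an ancestor of 10de.
Ancestors of 10de: {0b41, 10de, a385, c117}.
61a7 is not among them, so fast-forward is not possible.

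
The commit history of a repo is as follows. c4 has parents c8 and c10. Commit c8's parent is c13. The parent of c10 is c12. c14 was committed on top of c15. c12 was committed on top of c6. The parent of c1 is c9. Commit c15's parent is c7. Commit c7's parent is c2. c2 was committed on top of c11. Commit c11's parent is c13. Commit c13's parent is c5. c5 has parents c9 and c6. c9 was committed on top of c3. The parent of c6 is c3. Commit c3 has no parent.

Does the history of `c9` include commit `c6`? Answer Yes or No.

No

Ancestors of c9: {c3, c9}.
c6 is not in that set, so it is not an ancestor of c9.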